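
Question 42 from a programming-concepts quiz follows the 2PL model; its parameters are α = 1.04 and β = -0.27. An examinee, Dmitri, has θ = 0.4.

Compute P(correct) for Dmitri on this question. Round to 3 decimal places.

0.667

P(θ) = 1 / (1 + exp(−α(θ − β)))
Exponent: 1.04 × (0.4 − (-0.27)) = 0.6968
1/(1 + e^{-0.6968}) = 0.6675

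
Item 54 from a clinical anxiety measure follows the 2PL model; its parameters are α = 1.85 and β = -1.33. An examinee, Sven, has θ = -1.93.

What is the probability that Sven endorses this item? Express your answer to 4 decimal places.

P(θ) = 1 / (1 + exp(−α(θ − β)))
Exponent: 1.85 × (-1.93 − (-1.33)) = -1.1100
1/(1 + e^{1.1100}) = 0.2479

0.2479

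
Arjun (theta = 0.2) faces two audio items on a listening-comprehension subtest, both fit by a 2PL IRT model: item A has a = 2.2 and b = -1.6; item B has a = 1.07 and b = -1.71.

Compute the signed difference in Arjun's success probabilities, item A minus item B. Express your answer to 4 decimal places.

0.0960

P(theta) = 1 / (1 + exp(−a(theta − b)))
P_A = 0.9813
P_B = 0.8853
P_A − P_B = 0.0960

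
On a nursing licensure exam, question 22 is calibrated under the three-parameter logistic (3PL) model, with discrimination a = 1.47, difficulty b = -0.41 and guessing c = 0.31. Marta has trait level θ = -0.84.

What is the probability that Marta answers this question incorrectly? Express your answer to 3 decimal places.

P(θ) = c + (1 − c) · 1 / (1 + exp(−a(θ − b)))
Exponent: 1.47 × (-0.84 − (-0.41)) = -0.6321
1/(1 + e^{0.6321}) = 0.3470
P = 0.31 + 0.69 × 0.3470 = 0.5495
P(incorrect) = 1 − 0.5495 = 0.4505

0.451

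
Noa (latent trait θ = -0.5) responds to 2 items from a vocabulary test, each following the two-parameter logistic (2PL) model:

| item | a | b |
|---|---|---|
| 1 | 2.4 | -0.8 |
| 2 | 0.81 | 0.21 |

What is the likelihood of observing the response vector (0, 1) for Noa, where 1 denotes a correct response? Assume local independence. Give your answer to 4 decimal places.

0.1179

P(θ) = 1 / (1 + exp(−a(θ − b)))
P_1 = 1/(1+e^{-0.7200}) = 0.6726
P_2 = 1/(1+e^{0.5751}) = 0.3601
L = (1−P_1) × P_2 = 0.3274 × 0.3601 = 0.11788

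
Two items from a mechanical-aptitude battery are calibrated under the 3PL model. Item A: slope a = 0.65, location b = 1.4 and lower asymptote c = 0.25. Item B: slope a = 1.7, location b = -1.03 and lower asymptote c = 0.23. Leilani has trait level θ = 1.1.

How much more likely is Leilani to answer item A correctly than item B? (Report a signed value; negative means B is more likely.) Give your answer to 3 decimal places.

P(θ) = c + (1 − c) · 1 / (1 + exp(−a(θ − b)))
P_A = 0.5886
P_B = 0.9799
P_A − P_B = -0.3914

-0.391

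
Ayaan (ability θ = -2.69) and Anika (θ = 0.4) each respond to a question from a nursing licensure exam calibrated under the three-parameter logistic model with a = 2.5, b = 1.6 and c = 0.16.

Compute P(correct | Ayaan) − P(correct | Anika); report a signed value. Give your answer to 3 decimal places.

P(θ) = c + (1 − c) · 1 / (1 + exp(−a(θ − b)))
P(Ayaan) = 0.1600  [exponent -10.7250]
P(Anika) = 0.1998  [exponent -3.0000]
Difference = 0.1600 − 0.1998 = -0.0398

-0.040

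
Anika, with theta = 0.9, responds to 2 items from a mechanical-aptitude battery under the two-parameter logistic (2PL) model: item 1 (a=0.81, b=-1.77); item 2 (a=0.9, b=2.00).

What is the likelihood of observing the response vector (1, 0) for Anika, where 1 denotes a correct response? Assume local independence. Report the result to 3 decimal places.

P(theta) = 1 / (1 + exp(−a(theta − b)))
P_1 = 1/(1+e^{-2.1627}) = 0.8968
P_2 = 1/(1+e^{0.9900}) = 0.2709
L = P_1 × (1−P_2) = 0.8968 × 0.7291 = 0.65388

0.654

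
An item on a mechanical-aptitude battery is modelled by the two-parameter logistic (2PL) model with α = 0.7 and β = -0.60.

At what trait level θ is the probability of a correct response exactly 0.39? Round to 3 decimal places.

P(θ) = 1 / (1 + exp(−α(θ − β)))
logit = ln(0.3900/0.6100) = -0.4473
θ = β + logit/(α) = -0.60 + (-0.4473)/0.7000 = -1.2390

-1.239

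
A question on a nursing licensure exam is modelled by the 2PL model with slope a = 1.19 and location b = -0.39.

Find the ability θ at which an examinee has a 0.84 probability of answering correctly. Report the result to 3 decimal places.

P(θ) = 1 / (1 + exp(−a(θ − b)))
logit = ln(0.8400/0.1600) = 1.6582
θ = b + logit/(a) = -0.39 + 1.6582/1.1900 = 1.0035

1.003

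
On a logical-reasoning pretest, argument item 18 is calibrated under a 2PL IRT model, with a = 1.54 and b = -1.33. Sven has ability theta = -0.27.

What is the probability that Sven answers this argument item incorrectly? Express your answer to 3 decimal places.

P(theta) = 1 / (1 + exp(−a(theta − b)))
Exponent: 1.54 × (-0.27 − (-1.33)) = 1.6324
1/(1 + e^{-1.6324}) = 0.8365
P(incorrect) = 1 − 0.8365 = 0.1635

0.164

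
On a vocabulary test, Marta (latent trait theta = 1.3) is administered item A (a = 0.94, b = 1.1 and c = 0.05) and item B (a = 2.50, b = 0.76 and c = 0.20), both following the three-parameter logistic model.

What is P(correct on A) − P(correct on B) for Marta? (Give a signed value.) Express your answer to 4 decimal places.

-0.2658

P(theta) = c + (1 − c) · 1 / (1 + exp(−a(theta − b)))
P_A = 0.5695
P_B = 0.8353
P_A − P_B = -0.2658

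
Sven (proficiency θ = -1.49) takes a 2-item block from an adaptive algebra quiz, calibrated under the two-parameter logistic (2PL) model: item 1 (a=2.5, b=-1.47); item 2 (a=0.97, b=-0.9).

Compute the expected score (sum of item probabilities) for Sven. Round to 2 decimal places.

P(θ) = 1 / (1 + exp(−a(θ − b)))
P_1 = 1/(1+e^{0.0500}) = 0.4875
P_2 = 1/(1+e^{0.5723}) = 0.3607
E[score] = 0.4875 + 0.3607 = 0.8482

0.85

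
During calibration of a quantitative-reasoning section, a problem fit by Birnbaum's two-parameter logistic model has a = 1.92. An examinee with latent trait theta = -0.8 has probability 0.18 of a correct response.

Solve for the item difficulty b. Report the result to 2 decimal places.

-0.01

P(theta) = 1 / (1 + exp(−a(theta − b)))
logit(0.18) = ln(0.18/0.82) = -1.5163
b = theta − logit/(a) = -0.8 − (-1.5163)/1.9200 = -0.0102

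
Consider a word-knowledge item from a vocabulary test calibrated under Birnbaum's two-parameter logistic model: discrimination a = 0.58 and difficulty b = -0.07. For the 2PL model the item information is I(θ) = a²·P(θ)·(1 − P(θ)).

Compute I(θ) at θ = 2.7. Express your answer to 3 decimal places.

P = 1/(1+e^{-1.6066}) = 0.8329
P(1−P) = 0.8329 × 0.1671 = 0.1392
I = a² × P(1−P) = 0.58² × 0.1392 = 0.04681

0.047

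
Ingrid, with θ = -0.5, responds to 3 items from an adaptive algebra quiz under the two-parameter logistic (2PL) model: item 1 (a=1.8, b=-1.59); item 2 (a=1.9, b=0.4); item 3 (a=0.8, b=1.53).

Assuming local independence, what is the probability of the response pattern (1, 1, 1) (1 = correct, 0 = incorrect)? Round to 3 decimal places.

0.022

P(θ) = 1 / (1 + exp(−a(θ − b)))
P_1 = 1/(1+e^{-1.9620}) = 0.8767
P_2 = 1/(1+e^{1.7100}) = 0.1532
P_3 = 1/(1+e^{1.6240}) = 0.1647
L = P_1 × P_2 × P_3 = 0.8767 × 0.1532 × 0.1647 = 0.02211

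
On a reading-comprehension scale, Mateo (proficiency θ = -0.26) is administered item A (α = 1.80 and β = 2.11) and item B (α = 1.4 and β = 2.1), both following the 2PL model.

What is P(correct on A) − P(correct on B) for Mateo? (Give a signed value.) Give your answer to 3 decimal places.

P(θ) = 1 / (1 + exp(−α(θ − β)))
P_A = 0.0138
P_B = 0.0354
P_A − P_B = -0.0216

-0.022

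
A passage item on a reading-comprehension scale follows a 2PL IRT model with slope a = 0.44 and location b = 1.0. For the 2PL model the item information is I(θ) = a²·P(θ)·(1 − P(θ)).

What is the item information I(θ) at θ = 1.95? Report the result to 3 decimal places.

P = 1/(1+e^{-0.4180}) = 0.6030
P(1−P) = 0.6030 × 0.3970 = 0.2394
I = a² × P(1−P) = 0.44² × 0.2394 = 0.04635

0.046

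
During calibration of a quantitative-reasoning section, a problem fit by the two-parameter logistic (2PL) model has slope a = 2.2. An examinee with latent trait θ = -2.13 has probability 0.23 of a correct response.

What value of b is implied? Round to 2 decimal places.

P(θ) = 1 / (1 + exp(−a(θ − b)))
logit(0.23) = ln(0.23/0.77) = -1.2083
b = θ − logit/(a) = -2.13 − (-1.2083)/2.2000 = -1.5808

-1.58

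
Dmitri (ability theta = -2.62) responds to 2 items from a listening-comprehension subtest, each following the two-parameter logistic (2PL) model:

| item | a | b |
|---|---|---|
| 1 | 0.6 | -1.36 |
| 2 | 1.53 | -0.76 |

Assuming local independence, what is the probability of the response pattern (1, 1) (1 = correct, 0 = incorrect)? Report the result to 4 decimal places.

0.0175

P(theta) = 1 / (1 + exp(−a(theta − b)))
P_1 = 1/(1+e^{0.7560}) = 0.3195
P_2 = 1/(1+e^{2.8458}) = 0.0549
L = P_1 × P_2 = 0.3195 × 0.0549 = 0.01754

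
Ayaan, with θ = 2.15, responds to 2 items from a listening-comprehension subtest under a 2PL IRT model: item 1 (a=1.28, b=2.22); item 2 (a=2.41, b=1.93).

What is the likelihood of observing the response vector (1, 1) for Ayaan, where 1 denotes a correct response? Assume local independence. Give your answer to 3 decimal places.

0.301

P(θ) = 1 / (1 + exp(−a(θ − b)))
P_1 = 1/(1+e^{0.0896}) = 0.4776
P_2 = 1/(1+e^{-0.5302}) = 0.6295
L = P_1 × P_2 = 0.4776 × 0.6295 = 0.30067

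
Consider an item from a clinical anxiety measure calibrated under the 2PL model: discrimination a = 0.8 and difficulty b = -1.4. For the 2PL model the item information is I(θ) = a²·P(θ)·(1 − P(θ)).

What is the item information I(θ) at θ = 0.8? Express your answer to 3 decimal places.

0.080

P = 1/(1+e^{-1.7600}) = 0.8532
P(1−P) = 0.8532 × 0.1468 = 0.1252
I = a² × P(1−P) = 0.8² × 0.1252 = 0.08016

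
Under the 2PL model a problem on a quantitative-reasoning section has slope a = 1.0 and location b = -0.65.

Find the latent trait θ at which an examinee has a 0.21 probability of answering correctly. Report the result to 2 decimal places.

P(θ) = 1 / (1 + exp(−a(θ − b)))
logit = ln(0.2100/0.7900) = -1.3249
θ = b + logit/(a) = -0.65 + (-1.3249)/1.0000 = -1.9749

-1.97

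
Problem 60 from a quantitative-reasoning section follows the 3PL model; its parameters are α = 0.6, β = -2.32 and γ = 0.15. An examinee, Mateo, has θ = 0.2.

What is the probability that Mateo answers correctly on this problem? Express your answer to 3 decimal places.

P(θ) = γ + (1 − γ) · 1 / (1 + exp(−α(θ − β)))
Exponent: 0.6 × (0.2 − (-2.32)) = 1.5120
1/(1 + e^{-1.5120}) = 0.8194
P = 0.15 + 0.85 × 0.8194 = 0.8465

0.846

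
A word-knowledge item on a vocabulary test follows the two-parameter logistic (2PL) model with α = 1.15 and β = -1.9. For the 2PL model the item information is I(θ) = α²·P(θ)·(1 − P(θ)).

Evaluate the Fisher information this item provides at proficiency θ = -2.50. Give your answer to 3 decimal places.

P = 1/(1+e^{0.6900}) = 0.3340
P(1−P) = 0.3340 × 0.6660 = 0.2225
I = α² × P(1−P) = 1.15² × 0.2225 = 0.29420

0.294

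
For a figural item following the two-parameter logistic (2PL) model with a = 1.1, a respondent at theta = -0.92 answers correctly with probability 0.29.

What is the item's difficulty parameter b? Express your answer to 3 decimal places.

P(theta) = 1 / (1 + exp(−a(theta − b)))
logit(0.29) = ln(0.29/0.71) = -0.8954
b = theta − logit/(a) = -0.92 − (-0.8954)/1.1000 = -0.1060

-0.106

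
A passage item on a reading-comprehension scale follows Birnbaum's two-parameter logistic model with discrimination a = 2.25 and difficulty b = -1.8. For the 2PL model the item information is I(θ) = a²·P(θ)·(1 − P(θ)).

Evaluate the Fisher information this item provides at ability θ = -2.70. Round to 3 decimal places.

P = 1/(1+e^{2.0250}) = 0.1166
P(1−P) = 0.1166 × 0.8834 = 0.1030
I = a² × P(1−P) = 2.25² × 0.1030 = 0.52147

0.521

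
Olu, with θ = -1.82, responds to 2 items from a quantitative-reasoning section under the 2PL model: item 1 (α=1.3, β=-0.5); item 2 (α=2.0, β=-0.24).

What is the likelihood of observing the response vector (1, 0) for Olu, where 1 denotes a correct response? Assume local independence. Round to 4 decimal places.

0.1462

P(θ) = 1 / (1 + exp(−α(θ − β)))
P_1 = 1/(1+e^{1.7160}) = 0.1524
P_2 = 1/(1+e^{3.1600}) = 0.0407
L = P_1 × (1−P_2) = 0.1524 × 0.9593 = 0.14619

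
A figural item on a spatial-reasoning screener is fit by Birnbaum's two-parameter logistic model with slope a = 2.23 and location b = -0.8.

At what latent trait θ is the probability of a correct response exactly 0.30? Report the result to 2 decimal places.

P(θ) = 1 / (1 + exp(−a(θ − b)))
logit = ln(0.3000/0.7000) = -0.8473
θ = b + logit/(a) = -0.8 + (-0.8473)/2.2300 = -1.1800

-1.18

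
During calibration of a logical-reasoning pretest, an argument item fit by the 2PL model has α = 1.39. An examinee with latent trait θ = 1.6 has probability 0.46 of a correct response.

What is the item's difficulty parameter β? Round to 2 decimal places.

1.72

P(θ) = 1 / (1 + exp(−α(θ − β)))
logit(0.46) = ln(0.46/0.54) = -0.1603
β = θ − logit/(α) = 1.6 − (-0.1603)/1.3900 = 1.7154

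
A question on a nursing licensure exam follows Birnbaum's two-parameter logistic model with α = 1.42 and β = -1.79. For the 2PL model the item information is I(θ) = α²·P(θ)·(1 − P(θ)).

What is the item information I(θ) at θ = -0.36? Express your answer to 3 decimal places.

P = 1/(1+e^{-2.0306}) = 0.8840
P(1−P) = 0.8840 × 0.1160 = 0.1026
I = α² × P(1−P) = 1.42² × 0.1026 = 0.20681

0.207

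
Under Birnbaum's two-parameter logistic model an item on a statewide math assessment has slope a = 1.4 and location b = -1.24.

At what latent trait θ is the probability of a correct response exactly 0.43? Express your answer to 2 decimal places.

P(θ) = 1 / (1 + exp(−a(θ − b)))
logit = ln(0.4300/0.5700) = -0.2819
θ = b + logit/(a) = -1.24 + (-0.2819)/1.4000 = -1.4413

-1.44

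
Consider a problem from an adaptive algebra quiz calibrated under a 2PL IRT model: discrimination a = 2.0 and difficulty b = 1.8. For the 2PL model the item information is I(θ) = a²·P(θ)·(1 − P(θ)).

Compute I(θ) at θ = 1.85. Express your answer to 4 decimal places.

P = 1/(1+e^{-0.1000}) = 0.5250
P(1−P) = 0.5250 × 0.4750 = 0.2494
I = a² × P(1−P) = 2.0² × 0.2494 = 0.99750

0.9975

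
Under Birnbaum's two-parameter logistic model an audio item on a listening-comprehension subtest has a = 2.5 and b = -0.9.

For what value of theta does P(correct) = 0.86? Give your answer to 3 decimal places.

-0.174

P(theta) = 1 / (1 + exp(−a(theta − b)))
logit = ln(0.8600/0.1400) = 1.8153
theta = b + logit/(a) = -0.9 + 1.8153/2.5000 = -0.1739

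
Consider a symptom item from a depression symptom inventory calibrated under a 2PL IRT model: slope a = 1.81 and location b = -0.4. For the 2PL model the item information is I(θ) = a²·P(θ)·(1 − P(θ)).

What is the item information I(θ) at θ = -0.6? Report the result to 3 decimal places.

P = 1/(1+e^{0.3620}) = 0.4105
P(1−P) = 0.4105 × 0.5895 = 0.2420
I = a² × P(1−P) = 1.81² × 0.2420 = 0.79277

0.793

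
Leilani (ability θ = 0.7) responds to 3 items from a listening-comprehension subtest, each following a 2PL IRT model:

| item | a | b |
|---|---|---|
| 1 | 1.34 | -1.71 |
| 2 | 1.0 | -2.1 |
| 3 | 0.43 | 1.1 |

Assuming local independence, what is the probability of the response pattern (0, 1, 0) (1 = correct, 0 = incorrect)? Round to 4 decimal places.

P(θ) = 1 / (1 + exp(−a(θ − b)))
P_1 = 1/(1+e^{-3.2294}) = 0.9619
P_2 = 1/(1+e^{-2.8000}) = 0.9427
P_3 = 1/(1+e^{0.1720}) = 0.4571
L = (1−P_1) × P_2 × (1−P_3) = 0.0381 × 0.9427 × 0.5429 = 0.01949

0.0195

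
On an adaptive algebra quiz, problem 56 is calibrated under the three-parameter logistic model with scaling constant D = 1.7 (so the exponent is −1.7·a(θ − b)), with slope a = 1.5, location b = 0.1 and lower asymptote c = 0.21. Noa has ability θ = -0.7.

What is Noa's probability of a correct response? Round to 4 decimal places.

0.3009

P(θ) = c + (1 − c) · 1 / (1 + exp(−D·a(θ − b)))
Exponent: 1.7 × 1.5 × (-0.7 − 0.1) = -2.0400
1/(1 + e^{2.0400}) = 0.1151
P = 0.21 + 0.79 × 0.1151 = 0.3009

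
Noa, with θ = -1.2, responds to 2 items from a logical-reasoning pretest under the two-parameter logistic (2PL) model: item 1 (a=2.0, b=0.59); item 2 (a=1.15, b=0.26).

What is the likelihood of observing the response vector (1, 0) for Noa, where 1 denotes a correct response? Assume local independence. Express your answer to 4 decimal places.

P(θ) = 1 / (1 + exp(−a(θ − b)))
P_1 = 1/(1+e^{3.5800}) = 0.0271
P_2 = 1/(1+e^{1.6790}) = 0.1572
L = P_1 × (1−P_2) = 0.0271 × 0.8428 = 0.02286

0.0229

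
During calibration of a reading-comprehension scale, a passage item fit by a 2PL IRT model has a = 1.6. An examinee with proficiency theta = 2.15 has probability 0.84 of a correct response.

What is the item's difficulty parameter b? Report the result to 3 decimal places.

P(theta) = 1 / (1 + exp(−a(theta − b)))
logit(0.84) = ln(0.84/0.16) = 1.6582
b = theta − logit/(a) = 2.15 − 1.6582/1.6000 = 1.1136

1.114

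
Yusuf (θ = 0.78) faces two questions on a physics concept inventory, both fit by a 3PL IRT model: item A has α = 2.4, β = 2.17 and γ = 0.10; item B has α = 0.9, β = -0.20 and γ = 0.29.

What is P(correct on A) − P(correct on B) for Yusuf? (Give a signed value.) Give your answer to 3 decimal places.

-0.661

P(θ) = γ + (1 − γ) · 1 / (1 + exp(−α(θ − β)))
P_A = 0.1309
P_B = 0.7921
P_A − P_B = -0.6612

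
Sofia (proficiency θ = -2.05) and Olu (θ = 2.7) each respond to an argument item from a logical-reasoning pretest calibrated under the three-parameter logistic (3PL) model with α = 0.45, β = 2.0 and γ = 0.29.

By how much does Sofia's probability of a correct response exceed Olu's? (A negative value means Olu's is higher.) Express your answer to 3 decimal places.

P(θ) = γ + (1 − γ) · 1 / (1 + exp(−α(θ − β)))
P(Sofia) = 0.3888  [exponent -1.8225]
P(Olu) = 0.7005  [exponent 0.3150]
Difference = 0.3888 − 0.7005 = -0.3117

-0.312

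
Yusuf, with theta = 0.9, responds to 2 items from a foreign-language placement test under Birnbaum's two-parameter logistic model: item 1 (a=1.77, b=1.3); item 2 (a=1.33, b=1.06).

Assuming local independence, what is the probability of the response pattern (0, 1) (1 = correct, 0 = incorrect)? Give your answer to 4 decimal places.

P(theta) = 1 / (1 + exp(−a(theta − b)))
P_1 = 1/(1+e^{0.7080}) = 0.3300
P_2 = 1/(1+e^{0.2128}) = 0.4470
L = (1−P_1) × P_2 = 0.6700 × 0.4470 = 0.29947

0.2995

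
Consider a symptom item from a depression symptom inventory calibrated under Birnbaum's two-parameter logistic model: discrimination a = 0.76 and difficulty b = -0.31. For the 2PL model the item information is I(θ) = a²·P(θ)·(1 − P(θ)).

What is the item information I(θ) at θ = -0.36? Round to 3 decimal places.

0.144

P = 1/(1+e^{0.0380}) = 0.4905
P(1−P) = 0.4905 × 0.5095 = 0.2499
I = a² × P(1−P) = 0.76² × 0.2499 = 0.14435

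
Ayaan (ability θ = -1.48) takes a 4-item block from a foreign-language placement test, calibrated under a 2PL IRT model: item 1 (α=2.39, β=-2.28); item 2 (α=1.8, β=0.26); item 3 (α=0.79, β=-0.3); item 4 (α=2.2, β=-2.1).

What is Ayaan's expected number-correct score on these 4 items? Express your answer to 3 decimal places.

P(θ) = 1 / (1 + exp(−α(θ − β)))
P_1 = 1/(1+e^{-1.9120}) = 0.8712
P_2 = 1/(1+e^{3.1320}) = 0.0418
P_3 = 1/(1+e^{0.9322}) = 0.2825
P_4 = 1/(1+e^{-1.3640}) = 0.7964
E[score] = 0.8712 + 0.0418 + 0.2825 + 0.7964 = 1.9919

1.992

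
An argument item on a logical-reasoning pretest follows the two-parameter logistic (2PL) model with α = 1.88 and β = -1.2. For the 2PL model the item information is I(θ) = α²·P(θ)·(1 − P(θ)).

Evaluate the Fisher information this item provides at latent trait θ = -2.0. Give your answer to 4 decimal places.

0.5258

P = 1/(1+e^{1.5040}) = 0.1818
P(1−P) = 0.1818 × 0.8182 = 0.1488
I = α² × P(1−P) = 1.88² × 0.1488 = 0.52580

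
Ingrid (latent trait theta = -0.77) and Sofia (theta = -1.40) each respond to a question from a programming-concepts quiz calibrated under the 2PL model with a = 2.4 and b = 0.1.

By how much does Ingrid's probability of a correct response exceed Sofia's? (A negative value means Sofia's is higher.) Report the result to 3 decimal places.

P(theta) = 1 / (1 + exp(−a(theta − b)))
P(Ingrid) = 0.1103  [exponent -2.0880]
P(Sofia) = 0.0266  [exponent -3.6000]
Difference = 0.1103 − 0.0266 = 0.0837

0.084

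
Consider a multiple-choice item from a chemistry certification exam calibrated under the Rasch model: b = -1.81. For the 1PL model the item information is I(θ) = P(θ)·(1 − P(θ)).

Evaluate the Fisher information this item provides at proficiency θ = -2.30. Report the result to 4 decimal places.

0.2356

P = 1/(1+e^{0.4900}) = 0.3799
P(1−P) = 0.3799 × 0.6201 = 0.2356
I = P(1−P) = 0.23557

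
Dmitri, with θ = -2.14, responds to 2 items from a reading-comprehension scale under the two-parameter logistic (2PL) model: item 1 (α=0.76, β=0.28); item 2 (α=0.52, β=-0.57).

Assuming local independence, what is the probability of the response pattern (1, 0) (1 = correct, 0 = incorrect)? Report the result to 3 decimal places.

0.095

P(θ) = 1 / (1 + exp(−α(θ − β)))
P_1 = 1/(1+e^{1.8392}) = 0.1371
P_2 = 1/(1+e^{0.8164}) = 0.3065
L = P_1 × (1−P_2) = 0.1371 × 0.6935 = 0.09511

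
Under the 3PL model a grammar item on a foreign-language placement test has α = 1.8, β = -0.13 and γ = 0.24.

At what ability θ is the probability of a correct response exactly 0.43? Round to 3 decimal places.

-0.740

P(θ) = γ + (1 − γ) · 1 / (1 + exp(−α(θ − β)))
Remove guessing floor: (0.43 − 0.24)/(1 − 0.24) = 0.2500
logit = ln(0.2500/0.7500) = -1.0986
θ = β + logit/(α) = -0.13 + (-1.0986)/1.8000 = -0.7403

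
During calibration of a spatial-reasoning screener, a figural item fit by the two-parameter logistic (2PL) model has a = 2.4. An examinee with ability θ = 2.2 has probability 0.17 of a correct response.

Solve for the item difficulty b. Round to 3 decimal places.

2.861

P(θ) = 1 / (1 + exp(−a(θ − b)))
logit(0.17) = ln(0.17/0.83) = -1.5856
b = θ − logit/(a) = 2.2 − (-1.5856)/2.4000 = 2.8607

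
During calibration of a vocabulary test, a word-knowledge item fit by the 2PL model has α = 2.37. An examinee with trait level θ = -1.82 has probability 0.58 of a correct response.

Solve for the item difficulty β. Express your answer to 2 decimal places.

-1.96

P(θ) = 1 / (1 + exp(−α(θ − β)))
logit(0.58) = ln(0.58/0.42) = 0.3228
β = θ − logit/(α) = -1.82 − 0.3228/2.3700 = -1.9562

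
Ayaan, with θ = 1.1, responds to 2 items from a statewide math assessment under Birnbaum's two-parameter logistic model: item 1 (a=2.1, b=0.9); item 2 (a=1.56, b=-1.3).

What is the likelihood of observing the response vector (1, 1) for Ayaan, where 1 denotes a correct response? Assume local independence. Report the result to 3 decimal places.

0.590

P(θ) = 1 / (1 + exp(−a(θ − b)))
P_1 = 1/(1+e^{-0.4200}) = 0.6035
P_2 = 1/(1+e^{-3.7440}) = 0.9769
L = P_1 × P_2 = 0.6035 × 0.9769 = 0.58954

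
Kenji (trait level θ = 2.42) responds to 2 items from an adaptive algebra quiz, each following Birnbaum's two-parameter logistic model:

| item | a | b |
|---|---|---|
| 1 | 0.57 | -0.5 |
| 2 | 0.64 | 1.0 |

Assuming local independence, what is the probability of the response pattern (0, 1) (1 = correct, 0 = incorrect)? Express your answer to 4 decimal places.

P(θ) = 1 / (1 + exp(−a(θ − b)))
P_1 = 1/(1+e^{-1.6644}) = 0.8408
P_2 = 1/(1+e^{-0.9088}) = 0.7128
L = (1−P_1) × P_2 = 0.1592 × 0.7128 = 0.11345

0.1135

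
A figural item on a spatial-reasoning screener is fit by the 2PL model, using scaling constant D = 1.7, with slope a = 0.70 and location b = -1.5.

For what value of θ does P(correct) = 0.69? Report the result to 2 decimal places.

-0.83

P(θ) = 1 / (1 + exp(−D·a(θ − b)))
logit = ln(0.6900/0.3100) = 0.8001
θ = b + logit/(1.7·a) = -1.5 + 0.8001/1.1900 = -0.8276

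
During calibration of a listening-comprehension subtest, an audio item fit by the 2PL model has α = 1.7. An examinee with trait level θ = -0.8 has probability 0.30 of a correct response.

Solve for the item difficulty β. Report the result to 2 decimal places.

-0.30

P(θ) = 1 / (1 + exp(−α(θ − β)))
logit(0.30) = ln(0.30/0.70) = -0.8473
β = θ − logit/(α) = -0.8 − (-0.8473)/1.7000 = -0.3016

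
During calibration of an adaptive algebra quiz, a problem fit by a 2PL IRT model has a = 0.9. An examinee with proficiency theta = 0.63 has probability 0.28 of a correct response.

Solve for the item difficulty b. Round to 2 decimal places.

P(theta) = 1 / (1 + exp(−a(theta − b)))
logit(0.28) = ln(0.28/0.72) = -0.9445
b = theta − logit/(a) = 0.63 − (-0.9445)/0.9000 = 1.6794

1.68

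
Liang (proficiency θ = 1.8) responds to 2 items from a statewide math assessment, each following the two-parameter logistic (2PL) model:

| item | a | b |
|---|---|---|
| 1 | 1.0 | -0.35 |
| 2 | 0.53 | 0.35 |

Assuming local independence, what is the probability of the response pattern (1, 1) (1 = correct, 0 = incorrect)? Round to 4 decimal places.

0.6119

P(θ) = 1 / (1 + exp(−a(θ − b)))
P_1 = 1/(1+e^{-2.1500}) = 0.8957
P_2 = 1/(1+e^{-0.7685}) = 0.6832
L = P_1 × P_2 = 0.8957 × 0.6832 = 0.61192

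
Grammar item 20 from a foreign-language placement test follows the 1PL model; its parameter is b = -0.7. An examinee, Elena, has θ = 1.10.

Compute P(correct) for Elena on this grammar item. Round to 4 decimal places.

P(θ) = 1 / (1 + exp(−(θ − b)))
Exponent: (1.10 − (-0.7)) = 1.8000
1/(1 + e^{-1.8000}) = 0.8581
P = 0.8581

0.8581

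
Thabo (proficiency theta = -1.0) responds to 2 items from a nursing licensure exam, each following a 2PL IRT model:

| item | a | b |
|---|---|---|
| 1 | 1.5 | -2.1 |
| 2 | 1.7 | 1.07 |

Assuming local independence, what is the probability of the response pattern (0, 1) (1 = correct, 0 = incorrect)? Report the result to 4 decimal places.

0.0046

P(theta) = 1 / (1 + exp(−a(theta − b)))
P_1 = 1/(1+e^{-1.6500}) = 0.8389
P_2 = 1/(1+e^{3.5190}) = 0.0288
L = (1−P_1) × P_2 = 0.1611 × 0.0288 = 0.00464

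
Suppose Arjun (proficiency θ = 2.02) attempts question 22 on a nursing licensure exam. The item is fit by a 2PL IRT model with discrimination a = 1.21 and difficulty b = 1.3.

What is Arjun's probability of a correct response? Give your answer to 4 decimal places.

0.7050

P(θ) = 1 / (1 + exp(−a(θ − b)))
Exponent: 1.21 × (2.02 − 1.3) = 0.8712
1/(1 + e^{-0.8712}) = 0.7050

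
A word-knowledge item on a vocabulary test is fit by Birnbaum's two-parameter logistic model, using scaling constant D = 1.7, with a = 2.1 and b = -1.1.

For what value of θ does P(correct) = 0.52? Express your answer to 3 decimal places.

P(θ) = 1 / (1 + exp(−D·a(θ − b)))
logit = ln(0.5200/0.4800) = 0.0800
θ = b + logit/(1.7·a) = -1.1 + 0.0800/3.5700 = -1.0776

-1.078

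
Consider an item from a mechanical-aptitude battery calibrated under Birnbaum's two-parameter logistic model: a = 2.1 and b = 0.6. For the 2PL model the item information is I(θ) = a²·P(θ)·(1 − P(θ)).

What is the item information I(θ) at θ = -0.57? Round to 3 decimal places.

P = 1/(1+e^{2.4570}) = 0.0789
P(1−P) = 0.0789 × 0.9211 = 0.0727
I = a² × P(1−P) = 2.1² × 0.0727 = 0.32060

0.321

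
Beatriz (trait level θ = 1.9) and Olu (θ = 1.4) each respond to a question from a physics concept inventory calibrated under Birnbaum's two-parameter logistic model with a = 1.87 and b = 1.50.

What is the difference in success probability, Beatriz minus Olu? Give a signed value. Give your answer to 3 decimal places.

P(θ) = 1 / (1 + exp(−a(θ − b)))
P(Beatriz) = 0.6787  [exponent 0.7480]
P(Olu) = 0.4534  [exponent -0.1870]
Difference = 0.6787 − 0.4534 = 0.2254

0.225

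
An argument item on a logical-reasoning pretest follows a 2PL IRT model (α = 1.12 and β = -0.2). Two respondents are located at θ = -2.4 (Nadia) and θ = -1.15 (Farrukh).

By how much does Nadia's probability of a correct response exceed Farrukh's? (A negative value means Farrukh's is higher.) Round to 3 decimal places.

-0.178

P(θ) = 1 / (1 + exp(−α(θ − β)))
P(Nadia) = 0.0784  [exponent -2.4640]
P(Farrukh) = 0.2565  [exponent -1.0640]
Difference = 0.0784 − 0.2565 = -0.1781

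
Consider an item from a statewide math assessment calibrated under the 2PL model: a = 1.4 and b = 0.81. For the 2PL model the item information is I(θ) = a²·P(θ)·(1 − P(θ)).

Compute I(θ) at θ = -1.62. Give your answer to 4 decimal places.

0.0611

P = 1/(1+e^{3.4020}) = 0.0322
P(1−P) = 0.0322 × 0.9678 = 0.0312
I = a² × P(1−P) = 1.4² × 0.0312 = 0.06114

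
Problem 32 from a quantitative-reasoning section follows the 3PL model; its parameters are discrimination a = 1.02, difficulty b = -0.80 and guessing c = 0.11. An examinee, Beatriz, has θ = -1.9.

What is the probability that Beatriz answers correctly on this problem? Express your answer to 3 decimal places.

0.329

P(θ) = c + (1 − c) · 1 / (1 + exp(−a(θ − b)))
Exponent: 1.02 × (-1.9 − (-0.80)) = -1.1220
1/(1 + e^{1.1220}) = 0.2456
P = 0.11 + 0.89 × 0.2456 = 0.3286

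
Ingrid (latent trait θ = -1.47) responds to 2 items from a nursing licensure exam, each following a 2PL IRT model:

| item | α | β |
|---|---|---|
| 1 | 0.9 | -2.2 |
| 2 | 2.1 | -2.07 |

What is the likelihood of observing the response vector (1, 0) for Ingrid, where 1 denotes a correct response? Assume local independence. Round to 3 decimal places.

P(θ) = 1 / (1 + exp(−α(θ − β)))
P_1 = 1/(1+e^{-0.6570}) = 0.6586
P_2 = 1/(1+e^{-1.2600}) = 0.7790
L = P_1 × (1−P_2) = 0.6586 × 0.2210 = 0.14553

0.146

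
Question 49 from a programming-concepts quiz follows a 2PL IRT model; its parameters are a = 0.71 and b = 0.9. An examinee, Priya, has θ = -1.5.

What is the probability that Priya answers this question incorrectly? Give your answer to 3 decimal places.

0.846

P(θ) = 1 / (1 + exp(−a(θ − b)))
Exponent: 0.71 × (-1.5 − 0.9) = -1.7040
1/(1 + e^{1.7040}) = 0.1539
P(incorrect) = 1 − 0.1539 = 0.8461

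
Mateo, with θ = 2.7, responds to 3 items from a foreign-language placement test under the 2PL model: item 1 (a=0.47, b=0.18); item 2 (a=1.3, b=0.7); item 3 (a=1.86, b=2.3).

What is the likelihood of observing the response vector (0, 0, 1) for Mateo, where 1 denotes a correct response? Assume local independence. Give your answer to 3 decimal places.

P(θ) = 1 / (1 + exp(−a(θ − b)))
P_1 = 1/(1+e^{-1.1844}) = 0.7657
P_2 = 1/(1+e^{-2.6000}) = 0.9309
P_3 = 1/(1+e^{-0.7440}) = 0.6779
L = (1−P_1) × (1−P_2) × P_3 = 0.2343 × 0.0691 × 0.6779 = 0.01098

0.011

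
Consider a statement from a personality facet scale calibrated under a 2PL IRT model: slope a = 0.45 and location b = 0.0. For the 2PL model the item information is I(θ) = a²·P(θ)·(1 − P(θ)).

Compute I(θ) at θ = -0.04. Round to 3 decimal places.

0.051

P = 1/(1+e^{0.0180}) = 0.4955
P(1−P) = 0.4955 × 0.5045 = 0.2500
I = a² × P(1−P) = 0.45² × 0.2500 = 0.05062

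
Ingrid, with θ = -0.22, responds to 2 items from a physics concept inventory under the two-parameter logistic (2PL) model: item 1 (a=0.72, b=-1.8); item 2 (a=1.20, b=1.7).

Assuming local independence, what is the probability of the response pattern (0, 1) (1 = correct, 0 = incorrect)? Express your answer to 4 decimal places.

0.0220

P(θ) = 1 / (1 + exp(−a(θ − b)))
P_1 = 1/(1+e^{-1.1376}) = 0.7572
P_2 = 1/(1+e^{2.3040}) = 0.0908
L = (1−P_1) × P_2 = 0.2428 × 0.0908 = 0.02204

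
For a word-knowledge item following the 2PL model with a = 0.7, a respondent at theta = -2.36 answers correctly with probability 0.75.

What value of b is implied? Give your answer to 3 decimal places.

-3.929

P(theta) = 1 / (1 + exp(−a(theta − b)))
logit(0.75) = ln(0.75/0.25) = 1.0986
b = theta − logit/(a) = -2.36 − 1.0986/0.7000 = -3.9294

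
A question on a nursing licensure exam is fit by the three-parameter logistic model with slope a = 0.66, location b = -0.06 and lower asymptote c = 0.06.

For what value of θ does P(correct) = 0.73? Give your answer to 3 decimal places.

P(θ) = c + (1 − c) · 1 / (1 + exp(−a(θ − b)))
Remove guessing floor: (0.73 − 0.06)/(1 − 0.06) = 0.7128
logit = ln(0.7128/0.2872) = 0.9089
θ = b + logit/(a) = -0.06 + 0.9089/0.6600 = 1.3171

1.317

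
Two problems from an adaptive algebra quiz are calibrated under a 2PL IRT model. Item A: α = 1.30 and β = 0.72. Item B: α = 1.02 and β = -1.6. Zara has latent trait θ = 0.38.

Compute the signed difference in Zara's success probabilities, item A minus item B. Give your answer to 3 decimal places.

P(θ) = 1 / (1 + exp(−α(θ − β)))
P_A = 0.3913
P_B = 0.8828
P_A − P_B = -0.4916

-0.492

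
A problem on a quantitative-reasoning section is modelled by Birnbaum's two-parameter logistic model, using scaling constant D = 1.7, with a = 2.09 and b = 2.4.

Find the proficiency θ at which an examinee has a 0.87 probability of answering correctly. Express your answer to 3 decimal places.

2.935

P(θ) = 1 / (1 + exp(−D·a(θ − b)))
logit = ln(0.8700/0.1300) = 1.9010
θ = b + logit/(1.7·a) = 2.4 + 1.9010/3.5530 = 2.9350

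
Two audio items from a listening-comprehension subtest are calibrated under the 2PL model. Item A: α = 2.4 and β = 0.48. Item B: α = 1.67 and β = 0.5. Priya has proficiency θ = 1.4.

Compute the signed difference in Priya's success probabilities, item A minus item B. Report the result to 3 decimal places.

P(θ) = 1 / (1 + exp(−α(θ − β)))
P_A = 0.9010
P_B = 0.8180
P_A − P_B = 0.0829

0.083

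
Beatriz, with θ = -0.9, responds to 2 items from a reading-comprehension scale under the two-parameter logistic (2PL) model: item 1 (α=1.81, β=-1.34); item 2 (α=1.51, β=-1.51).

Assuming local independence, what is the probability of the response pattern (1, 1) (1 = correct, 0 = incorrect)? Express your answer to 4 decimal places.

0.4930

P(θ) = 1 / (1 + exp(−α(θ − β)))
P_1 = 1/(1+e^{-0.7964}) = 0.6892
P_2 = 1/(1+e^{-0.9211}) = 0.7153
L = P_1 × P_2 = 0.6892 × 0.7153 = 0.49296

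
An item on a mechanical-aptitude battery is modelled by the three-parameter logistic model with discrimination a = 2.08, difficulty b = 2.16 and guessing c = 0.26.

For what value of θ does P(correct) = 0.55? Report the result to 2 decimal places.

P(θ) = c + (1 − c) · 1 / (1 + exp(−a(θ − b)))
Remove guessing floor: (0.55 − 0.26)/(1 − 0.26) = 0.3919
logit = ln(0.3919/0.6081) = -0.4394
θ = b + logit/(a) = 2.16 + (-0.4394)/2.0800 = 1.9488

1.95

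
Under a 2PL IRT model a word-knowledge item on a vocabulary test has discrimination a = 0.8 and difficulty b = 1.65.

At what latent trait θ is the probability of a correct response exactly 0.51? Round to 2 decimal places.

P(θ) = 1 / (1 + exp(−a(θ − b)))
logit = ln(0.5100/0.4900) = 0.0400
θ = b + logit/(a) = 1.65 + 0.0400/0.8000 = 1.7000

1.70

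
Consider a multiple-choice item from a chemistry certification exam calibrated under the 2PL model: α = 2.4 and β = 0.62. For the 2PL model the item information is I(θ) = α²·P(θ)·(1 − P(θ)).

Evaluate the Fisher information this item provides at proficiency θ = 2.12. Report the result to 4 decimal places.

P = 1/(1+e^{-3.6000}) = 0.9734
P(1−P) = 0.9734 × 0.0266 = 0.0259
I = α² × P(1−P) = 2.4² × 0.0259 = 0.14912

0.1491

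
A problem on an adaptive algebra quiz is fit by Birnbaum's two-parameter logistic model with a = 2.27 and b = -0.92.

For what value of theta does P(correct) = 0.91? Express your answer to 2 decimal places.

P(theta) = 1 / (1 + exp(−a(theta − b)))
logit = ln(0.9100/0.0900) = 2.3136
theta = b + logit/(a) = -0.92 + 2.3136/2.2700 = 0.0992

0.10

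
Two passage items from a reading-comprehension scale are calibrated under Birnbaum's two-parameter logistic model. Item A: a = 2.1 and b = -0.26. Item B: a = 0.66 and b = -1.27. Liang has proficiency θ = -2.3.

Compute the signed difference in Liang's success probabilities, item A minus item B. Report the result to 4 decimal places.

-0.3227

P(θ) = 1 / (1 + exp(−a(θ − b)))
P_A = 0.0136
P_B = 0.3363
P_A − P_B = -0.3227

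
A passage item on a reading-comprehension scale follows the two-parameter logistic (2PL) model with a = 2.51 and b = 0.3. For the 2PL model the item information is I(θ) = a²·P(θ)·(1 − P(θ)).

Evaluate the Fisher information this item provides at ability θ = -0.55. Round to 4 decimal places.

0.5964

P = 1/(1+e^{2.1335}) = 0.1059
P(1−P) = 0.1059 × 0.8941 = 0.0947
I = a² × P(1−P) = 2.51² × 0.0947 = 0.59644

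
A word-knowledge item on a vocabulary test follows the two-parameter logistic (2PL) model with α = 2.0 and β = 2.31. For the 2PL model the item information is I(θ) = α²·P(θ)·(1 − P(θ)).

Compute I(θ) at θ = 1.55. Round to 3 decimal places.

0.589

P = 1/(1+e^{1.5200}) = 0.1795
P(1−P) = 0.1795 × 0.8205 = 0.1473
I = α² × P(1−P) = 2.0² × 0.1473 = 0.58902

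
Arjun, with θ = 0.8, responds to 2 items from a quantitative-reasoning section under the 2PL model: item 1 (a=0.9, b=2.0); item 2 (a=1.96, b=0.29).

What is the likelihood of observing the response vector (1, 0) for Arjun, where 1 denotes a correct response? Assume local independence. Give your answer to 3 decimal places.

0.068

P(θ) = 1 / (1 + exp(−a(θ − b)))
P_1 = 1/(1+e^{1.0800}) = 0.2535
P_2 = 1/(1+e^{-0.9996}) = 0.7310
L = P_1 × (1−P_2) = 0.2535 × 0.2690 = 0.06820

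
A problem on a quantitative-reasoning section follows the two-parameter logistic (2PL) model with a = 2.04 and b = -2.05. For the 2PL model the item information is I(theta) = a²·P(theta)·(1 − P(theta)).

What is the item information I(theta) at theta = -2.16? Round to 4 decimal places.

P = 1/(1+e^{0.2244}) = 0.4441
P(1−P) = 0.4441 × 0.5559 = 0.2469
I = a² × P(1−P) = 2.04² × 0.2469 = 1.02741

1.0274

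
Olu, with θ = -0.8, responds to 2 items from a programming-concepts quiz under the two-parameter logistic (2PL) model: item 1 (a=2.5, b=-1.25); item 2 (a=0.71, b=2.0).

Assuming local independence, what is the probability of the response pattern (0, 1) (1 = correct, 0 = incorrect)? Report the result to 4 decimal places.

P(θ) = 1 / (1 + exp(−a(θ − b)))
P_1 = 1/(1+e^{-1.1250}) = 0.7549
P_2 = 1/(1+e^{1.9880}) = 0.1205
L = (1−P_1) × P_2 = 0.2451 × 0.1205 = 0.02953

0.0295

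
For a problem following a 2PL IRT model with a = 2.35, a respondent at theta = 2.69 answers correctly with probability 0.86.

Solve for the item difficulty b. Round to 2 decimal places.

1.92

P(theta) = 1 / (1 + exp(−a(theta − b)))
logit(0.86) = ln(0.86/0.14) = 1.8153
b = theta − logit/(a) = 2.69 − 1.8153/2.3500 = 1.9175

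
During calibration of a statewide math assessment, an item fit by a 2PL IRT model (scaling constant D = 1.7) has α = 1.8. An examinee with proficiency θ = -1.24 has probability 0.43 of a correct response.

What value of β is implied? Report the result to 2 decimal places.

-1.15

P(θ) = 1 / (1 + exp(−D·α(θ − β)))
logit(0.43) = ln(0.43/0.57) = -0.2819
β = θ − logit/(1.7·α) = -1.24 − (-0.2819)/3.0600 = -1.1479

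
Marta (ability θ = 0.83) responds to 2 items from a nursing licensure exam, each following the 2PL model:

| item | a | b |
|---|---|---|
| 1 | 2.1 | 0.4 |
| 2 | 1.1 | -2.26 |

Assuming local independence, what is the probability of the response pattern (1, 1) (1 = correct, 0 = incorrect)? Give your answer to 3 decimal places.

P(θ) = 1 / (1 + exp(−a(θ − b)))
P_1 = 1/(1+e^{-0.9030}) = 0.7116
P_2 = 1/(1+e^{-3.3990}) = 0.9677
L = P_1 × P_2 = 0.7116 × 0.9677 = 0.68856

0.689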